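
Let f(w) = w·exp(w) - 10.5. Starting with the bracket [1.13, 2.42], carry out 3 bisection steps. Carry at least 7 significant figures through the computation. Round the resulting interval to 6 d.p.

f(1.130000) = -7.001908, f(2.420000) = 16.714980 (opposite signs)
step 1: m = 1.775000, f(m) = -0.027001 < 0 → root in [1.775000, 2.420000]
step 2: m = 2.097500, f(m) = 6.585774 > 0 → root in [1.775000, 2.097500]
step 3: m = 1.936250, f(m) = 2.923449 > 0 → root in [1.775000, 1.936250]

[1.775000, 1.936250]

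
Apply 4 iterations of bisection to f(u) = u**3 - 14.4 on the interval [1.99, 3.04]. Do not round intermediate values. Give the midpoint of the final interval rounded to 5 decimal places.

f(1.990000) = -6.519401, f(3.040000) = 13.694464 (opposite signs)
step 1: m = 2.515000, f(m) = 1.507941 > 0 → root in [1.990000, 2.515000]
step 2: m = 2.252500, f(m) = -2.971364 < 0 → root in [2.252500, 2.515000]
step 3: m = 2.383750, f(m) = -0.854903 < 0 → root in [2.383750, 2.515000]
step 4: m = 2.449375, f(m) = 0.294873 > 0 → root in [2.383750, 2.449375]
Midpoint of [2.383750, 2.449375] = 2.416562

2.41656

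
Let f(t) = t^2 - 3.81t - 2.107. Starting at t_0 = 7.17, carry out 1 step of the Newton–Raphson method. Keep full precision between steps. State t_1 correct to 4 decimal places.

f'(t) = 2t - 3.81
t_0 = 7.170000: f = 21.984200, f' = 10.530000 → t_1 = 7.170000 - (21.984200)/(10.530000) = 5.082232

5.0822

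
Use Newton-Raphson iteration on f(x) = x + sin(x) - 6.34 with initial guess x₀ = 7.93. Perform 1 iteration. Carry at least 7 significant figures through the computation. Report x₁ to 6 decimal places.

5.130261

Newton update: x ← x − f(x)/f'(x).
f'(x) = 1 + cos(x)
x_0 = 7.930000: f = 2.587112, f' = 0.924055 → x_1 = 7.930000 - (2.587112)/(0.924055) = 5.130261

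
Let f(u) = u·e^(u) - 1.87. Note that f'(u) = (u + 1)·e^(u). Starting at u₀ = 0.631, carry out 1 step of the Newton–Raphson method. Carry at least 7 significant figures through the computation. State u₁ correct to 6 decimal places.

u_0 = 0.631000: f = -0.684042, f' = 3.065447 → u_1 = 0.631000 - (-0.684042)/(3.065447) = 0.854146

0.854146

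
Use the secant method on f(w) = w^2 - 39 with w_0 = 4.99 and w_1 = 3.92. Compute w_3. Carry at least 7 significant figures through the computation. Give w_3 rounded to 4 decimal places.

Secant update: w_(k+1) = w_k − f(w_k)·(w_k − w_(k-1))/(f(w_k) − f(w_(k-1))).
f(w_0) = -14.099900, f(w_1) = -23.633600
w_2 = 3.920000 - (-23.633600)·(3.920000 - 4.990000)/(-23.633600 - (-14.099900)) = 6.572480; f(w_2) = 4.197498
w_3 = 6.572480 - (4.197498)·(6.572480 - 3.920000)/(4.197498 - (-23.633600)) = 6.172432; f(w_3) = -0.901081

6.1724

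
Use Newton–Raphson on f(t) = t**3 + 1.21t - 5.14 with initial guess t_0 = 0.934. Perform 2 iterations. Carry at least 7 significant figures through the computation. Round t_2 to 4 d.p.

Newton update: t ← t − f(t)/f'(t).
f'(t) = 3t**2 + 1.21
t_0 = 0.934000: f = -3.195079, f' = 3.827068 → t_1 = 0.934000 - (-3.195079)/(3.827068) = 1.768864
t_1 = 1.768864: f = 2.534883, f' = 10.596635 → t_2 = 1.768864 - (2.534883)/(10.596635) = 1.529648

1.5296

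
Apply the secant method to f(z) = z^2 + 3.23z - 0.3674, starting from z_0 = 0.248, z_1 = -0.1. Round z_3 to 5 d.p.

0.11056

Secant update: z_(k+1) = z_k − f(z_k)·(z_k − z_(k-1))/(f(z_k) − f(z_(k-1))).
f(z_0) = 0.495144, f(z_1) = -0.680400
z_2 = -0.100000 - (-0.680400)·(-0.100000 - 0.248000)/(-0.680400 - (0.495144)) = 0.101421; f(z_2) = -0.029524
z_3 = 0.101421 - (-0.029524)·(0.101421 - -0.100000)/(-0.029524 - (-0.680400)) = 0.110558; f(z_3) = 0.001924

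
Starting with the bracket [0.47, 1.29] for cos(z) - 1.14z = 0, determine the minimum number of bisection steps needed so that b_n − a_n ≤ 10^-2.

7

Initial width b − a = 1.29 − 0.47 = 0.820000.
After n steps the width is (b−a)/2^n; need (b−a)/2^n ≤ 10^-2.
So n ≥ log₂(0.820000/10^-2) = log₂(82.0000) ≈ 6.3576.
Hence n = 7.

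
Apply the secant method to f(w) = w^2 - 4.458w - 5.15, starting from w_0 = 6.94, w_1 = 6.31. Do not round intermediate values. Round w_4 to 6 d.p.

f(w_0) = 12.075080, f(w_1) = 6.536120
w_2 = 6.310000 - (6.536120)·(6.310000 - 6.940000)/(6.536120 - (12.075080)) = 5.566583; f(w_2) = 1.021021
w_3 = 5.566583 - (1.021021)·(5.566583 - 6.310000)/(1.021021 - (6.536120)) = 5.428953; f(w_3) = 0.121259
w_4 = 5.428953 - (0.121259)·(5.428953 - 5.566583)/(0.121259 - (1.021021)) = 5.410405; f(w_4) = 0.002897

5.410405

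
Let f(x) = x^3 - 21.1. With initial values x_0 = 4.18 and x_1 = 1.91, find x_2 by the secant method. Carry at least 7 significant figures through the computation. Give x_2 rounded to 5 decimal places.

f(x_0) = 51.934632, f(x_1) = -14.132129
x_2 = 1.910000 - (-14.132129)·(1.910000 - 4.180000)/(-14.132129 - (51.934632)) = 2.395568; f(x_2) = -7.352436

2.39557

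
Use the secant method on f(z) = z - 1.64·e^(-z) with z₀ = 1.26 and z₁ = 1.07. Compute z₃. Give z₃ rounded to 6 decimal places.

f(z_0) = 0.794807, f(z_1) = 0.507466
z_2 = 1.070000 - (0.507466)·(1.070000 - 1.260000)/(0.507466 - (0.794807)) = 0.734446; f(z_2) = -0.052379
z_3 = 0.734446 - (-0.052379)·(0.734446 - 1.070000)/(-0.052379 - (0.507466)) = 0.765840; f(z_3) = 0.003334

0.765840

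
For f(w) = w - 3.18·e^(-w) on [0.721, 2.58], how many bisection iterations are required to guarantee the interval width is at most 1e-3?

11

Initial width b − a = 2.58 − 0.721 = 1.859000.
After n steps the width is (b−a)/2^n; need (b−a)/2^n ≤ 1e-3.
So n ≥ log₂(1.859000/1e-3) = log₂(1859.0000) ≈ 10.8603.
Hence n = 11.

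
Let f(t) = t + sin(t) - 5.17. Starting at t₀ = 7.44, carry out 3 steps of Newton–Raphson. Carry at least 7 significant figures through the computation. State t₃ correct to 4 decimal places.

5.7121

f'(t) = 1 + cos(t)
t_0 = 7.440000: f = 3.185526, f' = 1.402258 → t_1 = 7.440000 - (3.185526)/(1.402258) = 5.168288
t_1 = 5.168288: f = -0.899578, f' = 1.440269 → t_2 = 5.168288 - (-0.899578)/(1.440269) = 5.792878
t_2 = 5.792878: f = 0.151981, f' = 1.882188 → t_3 = 5.792878 - (0.151981)/(1.882188) = 5.712131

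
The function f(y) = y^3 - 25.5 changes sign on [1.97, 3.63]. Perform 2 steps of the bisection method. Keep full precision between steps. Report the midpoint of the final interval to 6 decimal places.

f(1.970000) = -17.854627, f(3.630000) = 22.332147 (opposite signs)
step 1: m = 2.800000, f(m) = -3.548000 < 0 → root in [2.800000, 3.630000]
step 2: m = 3.215000, f(m) = 7.730963 > 0 → root in [2.800000, 3.215000]
Midpoint of [2.800000, 3.215000] = 3.007500

3.007500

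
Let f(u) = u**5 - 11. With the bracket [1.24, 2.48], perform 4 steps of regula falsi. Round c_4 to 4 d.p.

1.5331

f(1.240000) = -8.068375, f(2.480000) = 82.812002
step 1: c = 1.350087, f(c) = -6.514515 < 0 → new bracket [1.350087, 2.480000]
step 2: c = 1.432491, f(c) = -4.968024 < 0 → new bracket [1.432491, 2.480000]
step 3: c = 1.491776, f(c) = -3.612145 < 0 → new bracket [1.491776, 2.480000]
step 4: c = 1.533080, f(c) = -2.531169 < 0 → new bracket [1.533080, 2.480000]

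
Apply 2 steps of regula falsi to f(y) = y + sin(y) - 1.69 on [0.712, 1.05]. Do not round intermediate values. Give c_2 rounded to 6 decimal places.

f(0.712000) = -0.324651, f(1.050000) = 0.227423
step 1: c = 0.910763, f(c) = 0.010735 > 0 → new bracket [0.712000, 0.910763]
step 2: c = 0.904401, f(c) = 0.000456 > 0 → new bracket [0.712000, 0.904401]

0.904401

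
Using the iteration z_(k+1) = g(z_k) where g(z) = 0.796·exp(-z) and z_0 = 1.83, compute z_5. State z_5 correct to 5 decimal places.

0.46562

z_1 = g(1.830000) = 0.127689
z_2 = g(0.127689) = 0.700581
z_3 = g(0.700581) = 0.395052
z_4 = g(0.395052) = 0.536221
z_5 = g(0.536221) = 0.465624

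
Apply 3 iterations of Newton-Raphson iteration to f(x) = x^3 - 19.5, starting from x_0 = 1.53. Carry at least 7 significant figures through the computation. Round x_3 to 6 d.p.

2.718978

Newton update: x ← x − f(x)/f'(x).
f'(x) = 3x^2
x_0 = 1.530000: f = -15.918423, f' = 7.022700 → x_1 = 1.530000 - (-15.918423)/(7.022700) = 3.796710
x_1 = 3.796710: f = 35.229592, f' = 43.245016 → x_2 = 3.796710 - (35.229592)/(43.245016) = 2.982059
x_2 = 2.982059: f = 7.018481, f' = 26.678026 → x_3 = 2.982059 - (7.018481)/(26.678026) = 2.718978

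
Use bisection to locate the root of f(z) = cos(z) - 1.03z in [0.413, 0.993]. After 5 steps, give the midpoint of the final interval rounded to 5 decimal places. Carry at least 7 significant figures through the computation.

f(0.413000) = 0.490531, f(0.993000) = -0.476611 (opposite signs)
step 1: m = 0.703000, f(m) = 0.038816 > 0 → root in [0.703000, 0.993000]
step 2: m = 0.848000, f(m) = -0.211956 < 0 → root in [0.703000, 0.848000]
step 3: m = 0.775500, f(m) = -0.084694 < 0 → root in [0.703000, 0.775500]
step 4: m = 0.739250, f(m) = -0.022453 < 0 → root in [0.703000, 0.739250]
step 5: m = 0.721125, f(m) = 0.008305 > 0 → root in [0.721125, 0.739250]
Midpoint of [0.721125, 0.739250] = 0.730187

0.73019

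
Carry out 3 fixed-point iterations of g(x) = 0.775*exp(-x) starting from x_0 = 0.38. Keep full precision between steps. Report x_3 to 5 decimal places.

x_1 = g(0.380000) = 0.529993
x_2 = g(0.529993) = 0.456172
x_3 = g(0.456172) = 0.491121

0.49112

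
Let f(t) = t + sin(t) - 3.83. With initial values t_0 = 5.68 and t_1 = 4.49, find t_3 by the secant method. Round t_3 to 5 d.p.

4.84219

f(t_0) = 1.282731, f(t_1) = -0.315373
t_2 = 4.490000 - (-0.315373)·(4.490000 - 5.680000)/(-0.315373 - (1.282731)) = 4.724837; f(t_2) = -0.105085
t_3 = 4.724837 - (-0.105085)·(4.724837 - 4.490000)/(-0.105085 - (-0.315373)) = 4.842190; f(t_3) = 0.020603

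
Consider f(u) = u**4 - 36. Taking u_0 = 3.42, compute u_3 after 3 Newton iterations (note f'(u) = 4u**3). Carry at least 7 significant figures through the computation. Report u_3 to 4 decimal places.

u_0 = 3.420000: f = 100.805773, f' = 160.006752 → u_1 = 3.420000 - (100.805773)/(160.006752) = 2.789991
u_1 = 2.789991: f = 24.591388, f' = 86.869669 → u_2 = 2.789991 - (24.591388)/(86.869669) = 2.506907
u_2 = 2.506907: f = 3.495967, f' = 63.019442 → u_3 = 2.506907 - (3.495967)/(63.019442) = 2.451432

2.4514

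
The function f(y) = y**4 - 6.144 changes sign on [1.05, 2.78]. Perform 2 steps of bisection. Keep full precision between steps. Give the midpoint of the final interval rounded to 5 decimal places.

1.69875

f(1.050000) = -4.928494, f(2.780000) = 53.584167 (opposite signs)
step 1: m = 1.915000, f(m) = 7.304539 > 0 → root in [1.050000, 1.915000]
step 2: m = 1.482500, f(m) = -1.313648 < 0 → root in [1.482500, 1.915000]
Midpoint of [1.482500, 1.915000] = 1.698750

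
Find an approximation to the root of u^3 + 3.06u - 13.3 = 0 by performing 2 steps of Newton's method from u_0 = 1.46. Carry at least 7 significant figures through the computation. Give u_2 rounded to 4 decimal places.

f'(u) = 3u^2 + 3.06
u_0 = 1.460000: f = -5.720264, f' = 9.454800 → u_1 = 1.460000 - (-5.720264)/(9.454800) = 2.065012
u_1 = 2.065012: f = 1.824709, f' = 15.852819 → u_2 = 2.065012 - (1.824709)/(15.852819) = 1.949909

1.9499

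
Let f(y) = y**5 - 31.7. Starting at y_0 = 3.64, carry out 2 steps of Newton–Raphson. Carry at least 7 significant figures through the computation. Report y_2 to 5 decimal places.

f'(y) = 5y**4
y_0 = 3.640000: f = 607.308917, f' = 877.759501 → y_1 = 3.640000 - (607.308917)/(877.759501) = 2.948115
y_1 = 2.948115: f = 191.000844, f' = 377.700444 → y_2 = 2.948115 - (191.000844)/(377.700444) = 2.442421

2.44242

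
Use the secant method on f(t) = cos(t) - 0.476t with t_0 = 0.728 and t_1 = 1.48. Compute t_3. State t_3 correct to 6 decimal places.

1.046990

Secant update: t_(k+1) = t_k − f(t_k)·(t_k − t_(k-1))/(f(t_k) − f(t_(k-1))).
f(t_0) = 0.399979, f(t_1) = -0.613808
t_2 = 1.480000 - (-0.613808)·(1.480000 - 0.728000)/(-0.613808 - (0.399979)) = 1.024693; f(t_2) = 0.031607
t_3 = 1.024693 - (0.031607)·(1.024693 - 1.480000)/(0.031607 - (-0.613808)) = 1.046990; f(t_3) = 0.001812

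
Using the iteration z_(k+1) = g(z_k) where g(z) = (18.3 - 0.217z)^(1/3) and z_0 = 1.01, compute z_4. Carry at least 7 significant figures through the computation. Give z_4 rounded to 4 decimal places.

2.6078

z_1 = g(1.010000) = 2.624658
z_2 = g(2.624658) = 2.607594
z_3 = g(2.607594) = 2.607775
z_4 = g(2.607775) = 2.607773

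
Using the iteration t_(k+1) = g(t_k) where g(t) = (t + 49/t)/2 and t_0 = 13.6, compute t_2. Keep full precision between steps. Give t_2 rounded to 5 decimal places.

7.14909

t_1 = g(13.600000) = 8.601471
t_2 = g(8.601471) = 7.149085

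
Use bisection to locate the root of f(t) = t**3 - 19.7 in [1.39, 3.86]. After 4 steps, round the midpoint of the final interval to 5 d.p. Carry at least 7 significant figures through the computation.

2.70219

f(1.390000) = -17.014381, f(3.860000) = 37.812456 (opposite signs)
step 1: m = 2.625000, f(m) = -1.612109 < 0 → root in [2.625000, 3.860000]
step 2: m = 3.242500, f(m) = 14.391017 > 0 → root in [2.625000, 3.242500]
step 3: m = 2.933750, f(m) = 5.550461 > 0 → root in [2.625000, 2.933750]
step 4: m = 2.779375, f(m) = 1.770465 > 0 → root in [2.625000, 2.779375]
Midpoint of [2.625000, 2.779375] = 2.702187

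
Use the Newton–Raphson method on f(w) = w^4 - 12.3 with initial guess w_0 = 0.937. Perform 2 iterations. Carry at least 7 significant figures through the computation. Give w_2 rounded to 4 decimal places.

3.3656

Newton update: w ← w − f(w)/f'(w).
f'(w) = 4w^3
w_0 = 0.937000: f = -11.529170, f' = 3.290628 → w_1 = 0.937000 - (-11.529170)/(3.290628) = 4.440639
w_1 = 4.440639: f = 376.549636, f' = 350.264614 → w_2 = 4.440639 - (376.549636)/(350.264614) = 3.365595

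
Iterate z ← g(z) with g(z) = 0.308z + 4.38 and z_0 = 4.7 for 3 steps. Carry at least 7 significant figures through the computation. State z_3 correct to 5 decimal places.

6.28187

z_1 = g(4.700000) = 5.827600
z_2 = g(5.827600) = 6.174901
z_3 = g(6.174901) = 6.281869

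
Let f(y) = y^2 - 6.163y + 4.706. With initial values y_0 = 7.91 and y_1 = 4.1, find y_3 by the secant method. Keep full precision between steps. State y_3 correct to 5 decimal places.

5.50077

f(y_0) = 18.524770, f(y_1) = -3.752300
y_2 = 4.100000 - (-3.752300)·(4.100000 - 7.910000)/(-3.752300 - (18.524770)) = 4.741748; f(y_2) = -2.033219
y_3 = 4.741748 - (-2.033219)·(4.741748 - 4.100000)/(-2.033219 - (-3.752300)) = 5.500766; f(y_3) = 1.063208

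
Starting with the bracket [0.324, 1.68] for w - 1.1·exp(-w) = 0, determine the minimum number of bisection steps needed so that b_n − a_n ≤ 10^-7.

Initial width b − a = 1.68 − 0.324 = 1.356000.
After n steps the width is (b−a)/2^n; need (b−a)/2^n ≤ 10^-7.
So n ≥ log₂(1.356000/10^-7) = log₂(13560000.0000) ≈ 23.6929.
Hence n = 24.

24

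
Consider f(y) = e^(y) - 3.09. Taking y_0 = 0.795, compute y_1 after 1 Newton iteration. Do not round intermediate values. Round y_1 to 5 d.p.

1.19039

f'(y) = e^(y)
y_0 = 0.795000: f = -0.875559, f' = 2.214441 → y_1 = 0.795000 - (-0.875559)/(2.214441) = 1.190386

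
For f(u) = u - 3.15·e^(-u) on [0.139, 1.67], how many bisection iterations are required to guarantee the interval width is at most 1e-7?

24

Initial width b − a = 1.67 − 0.139 = 1.531000.
After n steps the width is (b−a)/2^n; need (b−a)/2^n ≤ 1e-7.
So n ≥ log₂(1.531000/1e-7) = log₂(15310000.0000) ≈ 23.8680.
Hence n = 24.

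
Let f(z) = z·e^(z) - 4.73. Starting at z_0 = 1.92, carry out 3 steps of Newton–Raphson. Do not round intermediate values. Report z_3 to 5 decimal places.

f'(z) = (z + 1)·e^(z)
z_0 = 1.920000: f = 8.366240, f' = 19.917199 → z_1 = 1.920000 - (8.366240)/(19.917199) = 1.499949
z_1 = 1.499949: f = 1.991962, f' = 11.203422 → z_2 = 1.499949 - (1.991962)/(11.203422) = 1.322150
z_2 = 1.322150: f = 0.230013, f' = 8.711490 → z_3 = 1.322150 - (0.230013)/(8.711490) = 1.295746

1.29575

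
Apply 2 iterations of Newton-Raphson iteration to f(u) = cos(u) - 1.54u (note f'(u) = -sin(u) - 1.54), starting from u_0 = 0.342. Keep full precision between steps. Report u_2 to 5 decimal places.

0.55270

u_0 = 0.342000: f = 0.415406, f' = -1.875372 → u_1 = 0.342000 - (0.415406)/(-1.875372) = 0.563506
u_1 = 0.563506: f = -0.022411, f' = -2.074153 → u_2 = 0.563506 - (-0.022411)/(-2.074153) = 0.552701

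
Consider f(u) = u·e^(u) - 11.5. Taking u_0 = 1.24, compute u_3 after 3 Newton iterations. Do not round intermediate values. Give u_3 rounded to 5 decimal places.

Newton update: u ← u − f(u)/f'(u).
f'(u) = (u + 1)·e^(u)
u_0 = 1.240000: f = -7.215039, f' = 7.740574 → u_1 = 1.240000 - (-7.215039)/(7.740574) = 2.172106
u_1 = 2.172106: f = 7.564041, f' = 27.840794 → u_2 = 2.172106 - (7.564041)/(27.840794) = 1.900417
u_2 = 1.900417: f = 1.211294, f' = 19.399979 → u_3 = 1.900417 - (1.211294)/(19.399979) = 1.837979

1.83798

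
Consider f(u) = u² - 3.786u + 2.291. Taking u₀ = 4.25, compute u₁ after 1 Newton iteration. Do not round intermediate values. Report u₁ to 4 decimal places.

3.3457

f'(u) = 2u - 3.786
u_0 = 4.250000: f = 4.263000, f' = 4.714000 → u_1 = 4.250000 - (4.263000)/(4.714000) = 3.345672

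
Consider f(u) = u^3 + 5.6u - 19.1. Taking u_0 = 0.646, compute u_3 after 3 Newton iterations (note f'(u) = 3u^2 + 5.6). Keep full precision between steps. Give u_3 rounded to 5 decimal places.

2.00634

Newton update: u ← u − f(u)/f'(u).
u_0 = 0.646000: f = -15.212814, f' = 6.851948 → u_1 = 0.646000 - (-15.212814)/(6.851948) = 2.866217
u_1 = 2.866217: f = 20.497372, f' = 30.245606 → u_2 = 2.866217 - (20.497372)/(30.245606) = 2.188520
u_2 = 2.188520: f = 3.637888, f' = 19.968857 → u_3 = 2.188520 - (3.637888)/(19.968857) = 2.006342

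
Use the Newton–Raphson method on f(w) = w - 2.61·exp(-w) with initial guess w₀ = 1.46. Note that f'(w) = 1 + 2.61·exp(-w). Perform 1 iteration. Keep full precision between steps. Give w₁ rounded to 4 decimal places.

0.9284

w_0 = 1.460000: f = 0.853863, f' = 1.606137 → w_1 = 1.460000 - (0.853863)/(1.606137) = 0.928374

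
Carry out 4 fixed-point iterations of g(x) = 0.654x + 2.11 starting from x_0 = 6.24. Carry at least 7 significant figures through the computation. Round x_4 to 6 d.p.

x_1 = g(6.240000) = 6.190960
x_2 = g(6.190960) = 6.158888
x_3 = g(6.158888) = 6.137913
x_4 = g(6.137913) = 6.124195

6.124195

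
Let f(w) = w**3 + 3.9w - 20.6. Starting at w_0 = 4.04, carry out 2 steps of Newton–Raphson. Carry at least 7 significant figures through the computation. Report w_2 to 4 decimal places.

Newton update: w ← w − f(w)/f'(w).
f'(w) = 3w**2 + 3.9
w_0 = 4.040000: f = 61.095264, f' = 52.864800 → w_1 = 4.040000 - (61.095264)/(52.864800) = 2.884311
w_1 = 2.884311: f = 14.644119, f' = 28.857751 → w_2 = 2.884311 - (14.644119)/(28.857751) = 2.376852

2.3769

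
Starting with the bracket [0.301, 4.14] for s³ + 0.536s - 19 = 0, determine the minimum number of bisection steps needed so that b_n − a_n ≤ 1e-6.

22

Initial width b − a = 4.14 − 0.301 = 3.839000.
After n steps the width is (b−a)/2^n; need (b−a)/2^n ≤ 1e-6.
So n ≥ log₂(3.839000/1e-6) = log₂(3839000.0000) ≈ 21.8723.
Hence n = 22.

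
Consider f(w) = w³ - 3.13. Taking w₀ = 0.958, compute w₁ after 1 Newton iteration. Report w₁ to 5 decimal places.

f'(w) = 3w²
w_0 = 0.958000: f = -2.250782, f' = 2.753292 → w_1 = 0.958000 - (-2.250782)/(2.753292) = 1.775488

1.77549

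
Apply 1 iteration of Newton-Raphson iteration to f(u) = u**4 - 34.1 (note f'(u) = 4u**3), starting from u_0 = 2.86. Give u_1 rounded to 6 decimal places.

2.509415

u_0 = 2.860000: f = 32.805856, f' = 93.574624 → u_1 = 2.860000 - (32.805856)/(93.574624) = 2.509415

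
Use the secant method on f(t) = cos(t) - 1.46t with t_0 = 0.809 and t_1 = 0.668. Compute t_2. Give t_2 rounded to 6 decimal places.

Secant update: t_(k+1) = t_k − f(t_k)·(t_k − t_(k-1))/(f(t_k) − f(t_(k-1))).
f(t_0) = -0.490918, f(t_1) = -0.190218
t_2 = 0.668000 - (-0.190218)·(0.668000 - 0.809000)/(-0.190218 - (-0.490918)) = 0.578806; f(t_2) = -0.007940

0.578806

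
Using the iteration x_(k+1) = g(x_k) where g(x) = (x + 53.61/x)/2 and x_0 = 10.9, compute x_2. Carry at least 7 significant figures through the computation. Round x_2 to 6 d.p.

7.343689

x_1 = g(10.900000) = 7.909174
x_2 = g(7.909174) = 7.343689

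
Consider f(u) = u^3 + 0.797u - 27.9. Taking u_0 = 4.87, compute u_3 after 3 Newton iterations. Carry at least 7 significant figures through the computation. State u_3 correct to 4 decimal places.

Newton update: u ← u − f(u)/f'(u).
f'(u) = 3u^2 + 0.797
u_0 = 4.870000: f = 91.482693, f' = 71.947700 → u_1 = 4.870000 - (91.482693)/(71.947700) = 3.598483
u_1 = 3.598483: f = 21.565052, f' = 39.644249 → u_2 = 3.598483 - (21.565052)/(39.644249) = 3.054519
u_2 = 3.054519: f = 3.033384, f' = 28.787263 → u_3 = 3.054519 - (3.033384)/(28.787263) = 2.949147

2.9491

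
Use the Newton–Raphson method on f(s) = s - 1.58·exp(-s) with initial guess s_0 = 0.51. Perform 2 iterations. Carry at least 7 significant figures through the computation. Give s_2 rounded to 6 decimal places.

f'(s) = 1 + 1.58·exp(-s)
s_0 = 0.510000: f = -0.438783, f' = 1.948783 → s_1 = 0.510000 - (-0.438783)/(1.948783) = 0.735157
s_1 = 0.735157: f = -0.022342, f' = 1.757499 → s_2 = 0.735157 - (-0.022342)/(1.757499) = 0.747870

0.747870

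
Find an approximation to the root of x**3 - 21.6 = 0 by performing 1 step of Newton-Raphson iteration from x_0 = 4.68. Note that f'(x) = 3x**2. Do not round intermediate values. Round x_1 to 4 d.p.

x_0 = 4.680000: f = 80.903232, f' = 65.707200 → x_1 = 4.680000 - (80.903232)/(65.707200) = 3.448731

3.4487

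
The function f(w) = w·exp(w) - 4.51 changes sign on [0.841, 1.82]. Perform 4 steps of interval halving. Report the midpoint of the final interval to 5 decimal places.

f(0.841000) = -2.559986, f(1.820000) = 6.722782 (opposite signs)
step 1: m = 1.330500, f(m) = 0.523194 > 0 → root in [0.841000, 1.330500]
step 2: m = 1.085750, f(m) = -1.294377 < 0 → root in [1.085750, 1.330500]
step 3: m = 1.208125, f(m) = -0.466161 < 0 → root in [1.208125, 1.330500]
step 4: m = 1.269312, f(m) = 0.006728 > 0 → root in [1.208125, 1.269312]
Midpoint of [1.208125, 1.269312] = 1.238719

1.23872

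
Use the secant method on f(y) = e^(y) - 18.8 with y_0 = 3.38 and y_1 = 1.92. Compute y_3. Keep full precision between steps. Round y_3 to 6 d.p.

3.082327

f(y_0) = 10.570771, f(y_1) = -11.979042
y_2 = 1.920000 - (-11.979042)·(1.920000 - 3.380000)/(-11.979042 - (10.570771)) = 2.695590; f(y_2) = -3.985749
y_3 = 2.695590 - (-3.985749)·(2.695590 - 1.920000)/(-3.985749 - (-11.979042)) = 3.082327; f(y_3) = 3.009095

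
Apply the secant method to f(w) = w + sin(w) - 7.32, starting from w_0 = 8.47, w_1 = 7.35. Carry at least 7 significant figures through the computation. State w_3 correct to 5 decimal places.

f(w_0) = 1.966185, f(w_1) = 0.905667
w_2 = 7.350000 - (0.905667)·(7.350000 - 8.470000)/(0.905667 - (1.966185)) = 6.393537; f(w_2) = -0.816335
w_3 = 6.393537 - (-0.816335)·(6.393537 - 7.350000)/(-0.816335 - (0.905667)) = 6.846959; f(w_3) = 0.061340

6.84696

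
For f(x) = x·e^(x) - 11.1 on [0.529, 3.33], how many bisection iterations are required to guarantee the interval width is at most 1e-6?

Initial width b − a = 3.33 − 0.529 = 2.801000.
After n steps the width is (b−a)/2^n; need (b−a)/2^n ≤ 1e-6.
So n ≥ log₂(2.801000/1e-6) = log₂(2801000.0000) ≈ 21.4175.
Hence n = 22.

22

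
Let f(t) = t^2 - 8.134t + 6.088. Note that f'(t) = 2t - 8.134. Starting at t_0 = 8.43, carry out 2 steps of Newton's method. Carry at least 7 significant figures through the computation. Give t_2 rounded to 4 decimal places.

t_0 = 8.430000: f = 8.583280, f' = 8.726000 → t_1 = 8.430000 - (8.583280)/(8.726000) = 7.446356
t_1 = 7.446356: f = 0.967556, f' = 6.758711 → t_2 = 7.446356 - (0.967556)/(6.758711) = 7.303199

7.3032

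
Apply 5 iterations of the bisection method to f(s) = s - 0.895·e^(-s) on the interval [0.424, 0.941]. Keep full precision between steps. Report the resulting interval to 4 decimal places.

[0.5209, 0.5371]

f(0.424000) = -0.161709, f(0.941000) = 0.591738 (opposite signs)
step 1: m = 0.682500, f(m) = 0.230210 > 0 → root in [0.424000, 0.682500]
step 2: m = 0.553250, f(m) = 0.038555 > 0 → root in [0.424000, 0.553250]
step 3: m = 0.488625, f(m) = -0.060430 < 0 → root in [0.488625, 0.553250]
step 4: m = 0.520938, f(m) = -0.010660 < 0 → root in [0.520938, 0.553250]
step 5: m = 0.537094, f(m) = 0.014016 > 0 → root in [0.520938, 0.537094]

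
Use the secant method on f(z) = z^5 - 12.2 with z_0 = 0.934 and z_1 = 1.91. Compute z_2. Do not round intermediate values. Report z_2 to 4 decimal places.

f(z_0) = -11.489221, f(z_1) = 13.219490
z_2 = 1.910000 - (13.219490)·(1.910000 - 0.934000)/(13.219490 - (-11.489221)) = 1.387827; f(z_2) = -7.051548

1.3878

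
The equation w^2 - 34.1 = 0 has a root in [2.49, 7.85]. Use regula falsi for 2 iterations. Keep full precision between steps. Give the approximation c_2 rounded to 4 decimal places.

5.7391

f(2.490000) = -27.899900, f(7.850000) = 27.522500
step 1: c = 5.188250, f(c) = -7.182067 < 0 → new bracket [5.188250, 7.850000]
step 2: c = 5.739095, f(c) = -1.162783 < 0 → new bracket [5.739095, 7.850000]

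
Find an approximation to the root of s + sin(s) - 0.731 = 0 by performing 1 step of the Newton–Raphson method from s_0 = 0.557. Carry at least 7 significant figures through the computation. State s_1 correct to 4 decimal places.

Newton update: s ← s − f(s)/f'(s).
f'(s) = 1 + cos(s)
s_0 = 0.557000: f = 0.354642, f' = 1.848845 → s_1 = 0.557000 - (0.354642)/(1.848845) = 0.365182

0.3652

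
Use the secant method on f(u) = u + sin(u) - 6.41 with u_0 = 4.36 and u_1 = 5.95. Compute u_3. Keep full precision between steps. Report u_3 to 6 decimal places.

6.346420

Secant update: u_(k+1) = u_k − f(u_k)·(u_k − u_(k-1))/(f(u_k) − f(u_(k-1))).
f(u_0) = -2.988551, f(u_1) = -0.787055
u_2 = 5.950000 - (-0.787055)·(5.950000 - 4.360000)/(-0.787055 - (-2.988551)) = 6.518439; f(u_2) = 0.341530
u_3 = 6.518439 - (0.341530)·(6.518439 - 5.950000)/(0.341530 - (-0.787055)) = 6.346420; f(u_3) = -0.000388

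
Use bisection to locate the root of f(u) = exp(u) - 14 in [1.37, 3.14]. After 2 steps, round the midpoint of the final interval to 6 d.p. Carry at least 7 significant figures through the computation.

2.476250

f(1.370000) = -10.064649, f(3.140000) = 9.103867 (opposite signs)
step 1: m = 2.255000, f(m) = -4.464707 < 0 → root in [2.255000, 3.140000]
step 2: m = 2.697500, f(m) = 0.842579 > 0 → root in [2.255000, 2.697500]
Midpoint of [2.255000, 2.697500] = 2.476250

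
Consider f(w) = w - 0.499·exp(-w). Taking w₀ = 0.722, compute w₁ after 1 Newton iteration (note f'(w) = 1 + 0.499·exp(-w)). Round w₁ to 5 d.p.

w_0 = 0.722000: f = 0.479596, f' = 1.242404 → w_1 = 0.722000 - (0.479596)/(1.242404) = 0.335978

0.33598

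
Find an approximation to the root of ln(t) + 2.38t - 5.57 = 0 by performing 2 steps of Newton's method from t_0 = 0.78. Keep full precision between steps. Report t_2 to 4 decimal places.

Newton update: t ← t − f(t)/f'(t).
f'(t) = 1/t + 2.38
t_0 = 0.780000: f = -3.962061, f' = 3.662051 → t_1 = 0.780000 - (-3.962061)/(3.662051) = 1.861924
t_1 = 1.861924: f = -0.517010, f' = 2.917079 → t_2 = 1.861924 - (-0.517010)/(2.917079) = 2.039160

2.0392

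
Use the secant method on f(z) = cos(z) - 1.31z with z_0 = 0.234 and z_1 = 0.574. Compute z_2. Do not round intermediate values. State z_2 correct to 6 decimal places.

f(z_0) = 0.666207, f(z_1) = 0.087796
z_2 = 0.574000 - (0.087796)·(0.574000 - 0.234000)/(0.087796 - (0.666207)) = 0.625608; f(z_2) = -0.008939

0.625608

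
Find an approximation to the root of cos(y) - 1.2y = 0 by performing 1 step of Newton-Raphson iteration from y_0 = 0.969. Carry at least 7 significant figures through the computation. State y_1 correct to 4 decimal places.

Newton update: y ← y − f(y)/f'(y).
f'(y) = -sin(y) - 1.2
y_0 = 0.969000: f = -0.596676, f' = -2.024320 → y_1 = 0.969000 - (-0.596676)/(-2.024320) = 0.674246

0.6742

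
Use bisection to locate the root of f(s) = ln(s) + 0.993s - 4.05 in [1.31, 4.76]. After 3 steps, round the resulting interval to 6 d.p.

f(1.310000) = -2.479143, f(4.760000) = 2.236928 (opposite signs)
step 1: m = 3.035000, f(m) = 0.073966 > 0 → root in [1.310000, 3.035000]
step 2: m = 2.172500, f(m) = -1.116829 < 0 → root in [2.172500, 3.035000]
step 3: m = 2.603750, f(m) = -0.507524 < 0 → root in [2.603750, 3.035000]

[2.603750, 3.035000]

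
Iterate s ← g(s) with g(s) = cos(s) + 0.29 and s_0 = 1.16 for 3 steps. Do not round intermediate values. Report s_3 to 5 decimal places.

0.77742

s_1 = g(1.160000) = 0.689340
s_2 = g(0.689340) = 1.061666
s_3 = g(1.061666) = 0.777418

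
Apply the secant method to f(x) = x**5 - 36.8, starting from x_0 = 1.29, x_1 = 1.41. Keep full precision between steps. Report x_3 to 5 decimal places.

f(x_0) = -33.227695, f(x_1) = -31.226916
x_2 = 1.410000 - (-31.226916)·(1.410000 - 1.290000)/(-31.226916 - (-33.227695)) = 3.282886; f(x_2) = 344.510688
x_3 = 3.282886 - (344.510688)·(3.282886 - 1.410000)/(344.510688 - (-31.226916)) = 1.565652; f(x_3) = -27.392446

1.56565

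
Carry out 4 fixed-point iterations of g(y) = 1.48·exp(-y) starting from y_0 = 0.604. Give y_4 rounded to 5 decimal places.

0.68823

y_1 = g(0.604000) = 0.808999
y_2 = g(0.808999) = 0.659049
y_3 = g(0.659049) = 0.765667
y_4 = g(0.765667) = 0.688235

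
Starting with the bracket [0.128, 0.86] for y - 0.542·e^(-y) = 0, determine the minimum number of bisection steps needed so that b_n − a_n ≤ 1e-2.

Initial width b − a = 0.86 − 0.128 = 0.732000.
After n steps the width is (b−a)/2^n; need (b−a)/2^n ≤ 1e-2.
So n ≥ log₂(0.732000/1e-2) = log₂(73.2000) ≈ 6.1938.
Hence n = 7.

7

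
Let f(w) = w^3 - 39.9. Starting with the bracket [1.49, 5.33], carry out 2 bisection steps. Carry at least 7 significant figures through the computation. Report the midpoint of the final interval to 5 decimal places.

3.89000

f(1.490000) = -36.592051, f(5.330000) = 111.519437 (opposite signs)
step 1: m = 3.410000, f(m) = -0.248179 < 0 → root in [3.410000, 5.330000]
step 2: m = 4.370000, f(m) = 43.553453 > 0 → root in [3.410000, 4.370000]
Midpoint of [3.410000, 4.370000] = 3.890000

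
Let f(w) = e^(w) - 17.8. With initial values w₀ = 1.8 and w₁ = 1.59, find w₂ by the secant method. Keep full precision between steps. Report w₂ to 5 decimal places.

3.95340

f(w_0) = -11.750353, f(w_1) = -12.896251
w_2 = 1.590000 - (-12.896251)·(1.590000 - 1.800000)/(-12.896251 - (-11.750353)) = 3.953397; f(w_2) = 34.312071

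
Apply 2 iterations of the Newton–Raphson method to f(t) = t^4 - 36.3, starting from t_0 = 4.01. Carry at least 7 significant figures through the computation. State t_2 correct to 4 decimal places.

Newton update: t ← t − f(t)/f'(t).
f'(t) = 4t^3
t_0 = 4.010000: f = 222.269616, f' = 257.924804 → t_1 = 4.010000 - (222.269616)/(257.924804) = 3.148239
t_1 = 3.148239: f = 61.935986, f' = 124.813899 → t_2 = 3.148239 - (61.935986)/(124.813899) = 2.652012

2.6520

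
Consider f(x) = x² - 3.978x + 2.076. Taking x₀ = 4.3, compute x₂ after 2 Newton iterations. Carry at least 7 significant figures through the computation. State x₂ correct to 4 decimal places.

Newton update: x ← x − f(x)/f'(x).
f'(x) = 2x - 3.978
x_0 = 4.300000: f = 3.460600, f' = 4.622000 → x_1 = 4.300000 - (3.460600)/(4.622000) = 3.551277
x_1 = 3.551277: f = 0.560587, f' = 3.124553 → x_2 = 3.551277 - (0.560587)/(3.124553) = 3.371863

3.3719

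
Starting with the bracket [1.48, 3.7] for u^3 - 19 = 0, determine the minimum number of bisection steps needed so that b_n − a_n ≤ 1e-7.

25

Initial width b − a = 3.7 − 1.48 = 2.220000.
After n steps the width is (b−a)/2^n; need (b−a)/2^n ≤ 1e-7.
So n ≥ log₂(2.220000/1e-7) = log₂(22200000.0000) ≈ 24.4041.
Hence n = 25.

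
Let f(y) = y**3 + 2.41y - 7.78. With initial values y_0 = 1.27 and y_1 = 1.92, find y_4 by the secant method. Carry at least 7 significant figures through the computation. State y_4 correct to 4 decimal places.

f(y_0) = -2.670917, f(y_1) = 3.925088
y_2 = 1.920000 - (3.925088)·(1.920000 - 1.270000)/(3.925088 - (-2.670917)) = 1.533204; f(y_2) = -0.480852
y_3 = 1.533204 - (-0.480852)·(1.533204 - 1.920000)/(-0.480852 - (3.925088)) = 1.575418; f(y_3) = -0.073147
y_4 = 1.575418 - (-0.073147)·(1.575418 - 1.533204)/(-0.073147 - (-0.480852)) = 1.582992; f(y_4) = 0.001769

1.5830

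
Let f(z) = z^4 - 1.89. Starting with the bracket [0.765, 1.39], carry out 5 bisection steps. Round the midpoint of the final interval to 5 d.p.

f(0.765000) = -1.547512, f(1.390000) = 1.843010 (opposite signs)
step 1: m = 1.077500, f(m) = -0.542064 < 0 → root in [1.077500, 1.390000]
step 2: m = 1.233750, f(m) = 0.426907 > 0 → root in [1.077500, 1.233750]
step 3: m = 1.155625, f(m) = -0.106522 < 0 → root in [1.155625, 1.233750]
step 4: m = 1.194687, f(m) = 0.147123 > 0 → root in [1.155625, 1.194687]
step 5: m = 1.175156, f(m) = 0.017139 > 0 → root in [1.155625, 1.175156]
Midpoint of [1.155625, 1.175156] = 1.165391

1.16539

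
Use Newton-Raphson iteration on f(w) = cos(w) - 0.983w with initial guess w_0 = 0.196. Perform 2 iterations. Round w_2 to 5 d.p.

f'(w) = -sin(w) - 0.983
w_0 = 0.196000: f = 0.788185, f' = -1.177747 → w_1 = 0.196000 - (0.788185)/(-1.177747) = 0.865231
w_1 = 0.865231: f = -0.202058, f' = -1.744245 → w_2 = 0.865231 - (-0.202058)/(-1.744245) = 0.749388

0.74939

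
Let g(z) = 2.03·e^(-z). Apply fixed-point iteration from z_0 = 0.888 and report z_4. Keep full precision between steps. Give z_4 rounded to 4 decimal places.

z_1 = g(0.888000) = 0.835300
z_2 = g(0.835300) = 0.880501
z_3 = g(0.880501) = 0.841588
z_4 = g(0.841588) = 0.874982

0.8750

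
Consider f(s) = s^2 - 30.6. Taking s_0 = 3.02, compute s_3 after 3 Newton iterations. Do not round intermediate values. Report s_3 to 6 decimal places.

f'(s) = 2s
s_0 = 3.020000: f = -21.479600, f' = 6.040000 → s_1 = 3.020000 - (-21.479600)/(6.040000) = 6.576225
s_1 = 6.576225: f = 12.646737, f' = 13.152450 → s_2 = 6.576225 - (12.646737)/(13.152450) = 5.614675
s_2 = 5.614675: f = 0.924578, f' = 11.229351 → s_3 = 5.614675 - (0.924578)/(11.229351) = 5.532339

5.532339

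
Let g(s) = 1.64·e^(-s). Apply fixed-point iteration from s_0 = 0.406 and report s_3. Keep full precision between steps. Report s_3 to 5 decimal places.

0.94631

s_1 = g(0.406000) = 1.092749
s_2 = g(1.092749) = 0.549882
s_3 = g(0.549882) = 0.946310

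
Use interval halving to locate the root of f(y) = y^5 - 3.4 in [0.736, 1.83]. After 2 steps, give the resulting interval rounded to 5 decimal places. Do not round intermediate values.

[1.00950, 1.28300]

f(0.736000) = -3.184032, f(1.830000) = 17.123690 (opposite signs)
step 1: m = 1.283000, f(m) = 0.076428 > 0 → root in [0.736000, 1.283000]
step 2: m = 1.009500, f(m) = -2.351589 < 0 → root in [1.009500, 1.283000]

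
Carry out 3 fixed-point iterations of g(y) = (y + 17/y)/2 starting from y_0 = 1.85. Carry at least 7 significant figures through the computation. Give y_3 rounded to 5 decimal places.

4.12673

y_1 = g(1.850000) = 5.519595
y_2 = g(5.519595) = 4.299765
y_3 = g(4.299765) = 4.126735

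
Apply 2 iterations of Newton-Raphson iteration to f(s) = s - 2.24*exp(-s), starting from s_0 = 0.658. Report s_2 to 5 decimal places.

f'(s) = 1 + 2.24*exp(-s)
s_0 = 0.658000: f = -0.502065, f' = 2.160065 → s_1 = 0.658000 - (-0.502065)/(2.160065) = 0.890430
s_1 = 0.890430: f = -0.029043, f' = 1.919473 → s_2 = 0.890430 - (-0.029043)/(1.919473) = 0.905561

0.90556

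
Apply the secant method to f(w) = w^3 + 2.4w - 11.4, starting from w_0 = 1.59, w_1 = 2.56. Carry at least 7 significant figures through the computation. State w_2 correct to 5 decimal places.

1.81919

f(w_0) = -3.564321, f(w_1) = 11.521216
w_2 = 2.560000 - (11.521216)·(2.560000 - 1.590000)/(11.521216 - (-3.564321)) = 1.819186; f(w_2) = -1.013473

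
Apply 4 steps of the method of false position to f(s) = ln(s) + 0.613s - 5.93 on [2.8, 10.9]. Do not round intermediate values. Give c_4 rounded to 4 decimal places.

f(2.800000) = -3.183981, f(10.900000) = 3.140463
step 1: c = 6.877868, f(c) = 0.214442 > 0 → new bracket [2.800000, 6.877868]
step 2: c = 6.620553, f(c) = 0.018578 > 0 → new bracket [2.800000, 6.620553]
step 3: c = 6.598390, f(c) = 0.001639 > 0 → new bracket [2.800000, 6.598390]
step 4: c = 6.596436, f(c) = 0.000145 > 0 → new bracket [2.800000, 6.596436]

6.5964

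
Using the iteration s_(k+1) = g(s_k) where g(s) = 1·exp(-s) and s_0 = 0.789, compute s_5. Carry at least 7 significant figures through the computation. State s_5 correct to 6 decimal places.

0.555099

s_1 = g(0.789000) = 0.454299
s_2 = g(0.454299) = 0.634893
s_3 = g(0.634893) = 0.529992
s_4 = g(0.529992) = 0.588610
s_5 = g(0.588610) = 0.555099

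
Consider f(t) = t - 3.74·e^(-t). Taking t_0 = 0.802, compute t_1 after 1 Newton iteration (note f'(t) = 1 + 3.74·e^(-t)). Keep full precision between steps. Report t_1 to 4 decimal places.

Newton update: t ← t − f(t)/f'(t).
t_0 = 0.802000: f = -0.875133, f' = 2.677133 → t_1 = 0.802000 - (-0.875133)/(2.677133) = 1.128892

1.1289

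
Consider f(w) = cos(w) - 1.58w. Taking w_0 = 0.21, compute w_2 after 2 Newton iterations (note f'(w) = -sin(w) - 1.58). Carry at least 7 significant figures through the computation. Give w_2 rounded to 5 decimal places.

0.54232

w_0 = 0.210000: f = 0.646231, f' = -1.788460 → w_1 = 0.210000 - (0.646231)/(-1.788460) = 0.571334
w_1 = 0.571334: f = -0.061527, f' = -2.120754 → w_2 = 0.571334 - (-0.061527)/(-2.120754) = 0.542322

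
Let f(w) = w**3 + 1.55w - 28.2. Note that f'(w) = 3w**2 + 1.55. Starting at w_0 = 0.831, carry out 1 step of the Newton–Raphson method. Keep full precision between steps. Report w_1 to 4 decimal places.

w_0 = 0.831000: f = -26.338094, f' = 3.621683 → w_1 = 0.831000 - (-26.338094)/(3.621683) = 8.103335

8.1033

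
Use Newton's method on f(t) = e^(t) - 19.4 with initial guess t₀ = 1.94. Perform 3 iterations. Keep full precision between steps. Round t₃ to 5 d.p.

2.98961

Newton update: t ← t − f(t)/f'(t).
f'(t) = e^(t)
t_0 = 1.940000: f = -12.441249, f' = 6.958751 → t_1 = 1.940000 - (-12.441249)/(6.958751) = 3.727857
t_1 = 3.727857: f = 22.189870, f' = 41.589870 → t_2 = 3.727857 - (22.189870)/(41.589870) = 3.194316
t_2 = 3.194316: f = 4.993492, f' = 24.393492 → t_3 = 3.194316 - (4.993492)/(24.393492) = 2.989610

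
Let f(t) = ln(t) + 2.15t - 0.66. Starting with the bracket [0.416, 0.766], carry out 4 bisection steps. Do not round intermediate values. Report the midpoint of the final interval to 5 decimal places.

0.58006

f(0.416000) = -0.642670, f(0.766000) = 0.720327 (opposite signs)
step 1: m = 0.591000, f(m) = 0.084711 > 0 → root in [0.416000, 0.591000]
step 2: m = 0.503500, f(m) = -0.263647 < 0 → root in [0.503500, 0.591000]
step 3: m = 0.547250, f(m) = -0.086262 < 0 → root in [0.547250, 0.591000]
step 4: m = 0.569125, f(m) = -0.000036 < 0 → root in [0.569125, 0.591000]
Midpoint of [0.569125, 0.591000] = 0.580062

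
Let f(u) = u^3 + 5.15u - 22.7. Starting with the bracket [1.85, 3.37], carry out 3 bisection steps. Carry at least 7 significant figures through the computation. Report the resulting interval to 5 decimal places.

f(1.850000) = -6.840875, f(3.370000) = 32.928253 (opposite signs)
step 1: m = 2.610000, f(m) = 8.521081 > 0 → root in [1.850000, 2.610000]
step 2: m = 2.230000, f(m) = -0.125933 < 0 → root in [2.230000, 2.610000]
step 3: m = 2.420000, f(m) = 3.935488 > 0 → root in [2.230000, 2.420000]

[2.23000, 2.42000]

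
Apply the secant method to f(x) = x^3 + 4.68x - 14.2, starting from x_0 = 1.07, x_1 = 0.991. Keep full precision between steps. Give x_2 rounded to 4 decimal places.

2.0827

f(x_0) = -7.967357, f(x_1) = -8.588878
x_2 = 0.991000 - (-8.588878)·(0.991000 - 1.070000)/(-8.588878 - (-7.967357)) = 2.082712; f(x_2) = 4.581241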